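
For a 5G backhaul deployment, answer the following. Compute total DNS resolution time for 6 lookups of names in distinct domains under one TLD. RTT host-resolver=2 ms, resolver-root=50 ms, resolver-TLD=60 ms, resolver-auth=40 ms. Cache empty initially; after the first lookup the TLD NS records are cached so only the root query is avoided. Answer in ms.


Lookup 1 (cold cache): local + root + TLD + auth = 2 + 50 + 60 + 40 = 152 ms
Lookups 2..6 (TLD NS cached -> skip root; new domain -> still ask TLD and auth): local + TLD + auth = 2 + 60 + 40 = 102 ms each
Remaining 5 lookups: 5 * 102 = 510 ms
Total = 152 + 510 = 662 ms

662


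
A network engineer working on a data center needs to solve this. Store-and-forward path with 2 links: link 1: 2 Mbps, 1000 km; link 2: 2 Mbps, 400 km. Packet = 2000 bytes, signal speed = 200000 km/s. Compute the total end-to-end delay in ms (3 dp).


Packet = 2000 bytes = 16000 bits. Store-and-forward: sum (t_trans + t_prop) per link.
Link 1: t_trans = 16000/(2*10^6) s = 8.0000 ms; t_prop = 1000/200000 s = 5.0000 ms; subtotal = 13.0000 ms
Link 2: t_trans = 16000/(2*10^6) s = 8.0000 ms; t_prop = 400/200000 s = 2.0000 ms; subtotal = 10.0000 ms
End-to-end = 13.0000 + 10.0000 = 23.0000 ms -> 23.000 ms (3 dp)

23.000


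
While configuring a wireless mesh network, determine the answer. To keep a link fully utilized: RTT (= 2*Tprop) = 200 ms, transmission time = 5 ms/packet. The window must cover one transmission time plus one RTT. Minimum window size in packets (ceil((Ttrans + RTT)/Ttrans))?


Given: Ttrans = 5 ms, RTT = 200 ms (= 2 * Tprop, Tprop = 100 ms)
Time until first ACK returns = Ttrans + RTT = 5 + 200 = 205 ms
Need W * Ttrans >= Ttrans + RTT  ->  W >= (Ttrans + RTT) / Ttrans
(Ttrans + RTT) / Ttrans = 205 / 5 = 41
W_min = ceil(41) = 41

41


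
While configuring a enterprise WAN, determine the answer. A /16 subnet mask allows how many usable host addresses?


Given: subnet mask /16
Host bits = 32 - 16 = 16
Total addresses = 2^16 = 65536
Usable hosts = 65536 - 2 (network + broadcast) = 65534

65534


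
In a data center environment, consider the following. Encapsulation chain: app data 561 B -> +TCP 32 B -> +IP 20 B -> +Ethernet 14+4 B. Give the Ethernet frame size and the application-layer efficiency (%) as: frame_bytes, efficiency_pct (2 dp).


TCP segment = 561 + 32 = 593 B
IP packet = 593 + 20 = 613 B
Ethernet frame = 613 + 14 + 4 = 631 B
Efficiency = app / frame = 561 / 631 = 0.889065 = 88.9065% -> 88.91% (2 dp)

631, 88.91


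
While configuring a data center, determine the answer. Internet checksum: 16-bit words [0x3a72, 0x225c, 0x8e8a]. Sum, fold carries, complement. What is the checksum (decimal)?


Given words: [0x3a72, 0x225c, 0x8e8a]
Step 1: Sum all words
Raw sum = 14962 + 8796 + 36490 = 60248
One's complement = ~60248 & 0xFFFF = 5287

5287


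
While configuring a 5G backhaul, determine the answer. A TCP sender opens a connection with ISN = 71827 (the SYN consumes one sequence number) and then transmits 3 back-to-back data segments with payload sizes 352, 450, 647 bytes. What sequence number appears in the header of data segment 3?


The SYN occupies sequence number ISN = 71827, so the first data byte is ISN + 1 = 71828.
SEQ of data segment i = (ISN + 1) + sum of payload sizes of segments 1..i-1.
Segment 1: SEQ = 71828, payload = 352 bytes
Segment 2: SEQ = 72180, payload = 450 bytes
Segment 3: SEQ = 72630, payload = 647 bytes
SEQ of segment 3 = 71828 + 352 + 450 = 72630

72630


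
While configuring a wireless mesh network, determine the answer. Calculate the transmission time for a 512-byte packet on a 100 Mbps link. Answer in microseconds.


Given: packet = 512 bytes, bandwidth = 100 Mbps
Packet in bits = 512 * 8 = 4096 bits
Bandwidth = 100 * 10^6 = 100000000 bps
Time = 4096 / 100000000 seconds
Time in us = 4096 * 10^6 / 100000000 = 40.96

40.96


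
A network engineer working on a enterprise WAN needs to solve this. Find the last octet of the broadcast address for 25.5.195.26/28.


Given: IP = 25.5.195.26, prefix = /28
Host bits = 32 - 28 = 4
Network last octet = 26 AND mask = 16
Host part size = 2^4 - 1 = 15
Broadcast last octet = 16 OR 15 = 31

31


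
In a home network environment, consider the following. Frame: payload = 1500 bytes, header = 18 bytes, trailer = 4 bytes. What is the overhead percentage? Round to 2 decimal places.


Given: payload = 1500 B, header = 18 B, trailer = 4 B
Overhead bytes = header + trailer = 18 + 4 = 22
Total frame = payload + overhead = 1500 + 22 = 1522
Overhead % = 22 / 1522 * 100 = 1.4455% -> 1.45% (2 dp)

1.45


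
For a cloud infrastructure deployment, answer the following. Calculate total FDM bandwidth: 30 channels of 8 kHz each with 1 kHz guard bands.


Given: 30 channels, 8 kHz each, guard = 1 kHz
Channel bandwidth = 30 * 8 = 240 kHz
Guard bands = 29 gaps * 1 kHz = 29 kHz
Total = 240 + 29 = 269 kHz

269


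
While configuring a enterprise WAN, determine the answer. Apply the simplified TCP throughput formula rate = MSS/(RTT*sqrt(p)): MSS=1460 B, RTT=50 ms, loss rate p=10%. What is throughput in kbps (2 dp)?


Given: MSS = 1460 bytes, RTT = 50 ms, loss = 10%
RTT in seconds = 50 / 1000 = 0.05
Loss rate = 10% = 0.1
sqrt(loss) = sqrt(0.1) = 0.316227766017
Throughput (bytes/s) = 1460 / (0.05 * 0.316227766017) = 92338.5077
Throughput (kbps) = 92338.5077 * 8 / 1000 = 738.708061 -> 738.71 kbps (2 dp)

738.71


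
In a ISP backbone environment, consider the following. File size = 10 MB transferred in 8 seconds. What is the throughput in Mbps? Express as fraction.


Given: file = 10 MB, time = 8 s
File in Mb = 10 * 8 = 80 Mb
Throughput = 80 / 8 Mbps
Throughput = 10 Mbps

10


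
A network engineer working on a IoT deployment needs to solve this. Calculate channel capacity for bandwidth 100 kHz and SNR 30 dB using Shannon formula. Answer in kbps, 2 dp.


Given: B = 100 kHz, SNR = 30 dB
SNR linear = 10^(30/10) = 1000
1 + SNR = 1001
log2(1001) = 9.9672262588
C = 100 * 1000 * 9.9672262588 = 996722.6259 bps
C = 996.722626 kbps -> 996.72 kbps (2 dp)

996.72


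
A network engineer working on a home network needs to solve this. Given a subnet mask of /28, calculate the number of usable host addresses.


Given: subnet mask /28
Host bits = 32 - 28 = 4
Total addresses = 2^4 = 16
Usable hosts = 16 - 2 (network + broadcast) = 14

14


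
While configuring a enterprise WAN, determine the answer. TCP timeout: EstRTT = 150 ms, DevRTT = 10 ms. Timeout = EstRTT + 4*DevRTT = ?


Given: EstRTT = 150 ms, DevRTT = 10 ms
Timeout = EstRTT + 4 * DevRTT
4 * DevRTT = 4 * 10 = 40
Timeout = 150 + 40 = 190 ms

190


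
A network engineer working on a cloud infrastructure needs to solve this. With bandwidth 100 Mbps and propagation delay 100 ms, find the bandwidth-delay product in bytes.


Given: bandwidth = 100 Mbps, delay = 100 ms
BDP in bits = 100 * 10^6 * 100 / 1000
BDP in bits = 10000000
BDP in bytes = 10000000 / 8 = 1250000

1250000


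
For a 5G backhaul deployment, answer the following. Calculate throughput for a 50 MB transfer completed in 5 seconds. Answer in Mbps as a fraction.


Given: file = 50 MB, time = 5 s
File in Mb = 50 * 8 = 400 Mb
Throughput = 400 / 5 Mbps
Throughput = 80 Mbps

80


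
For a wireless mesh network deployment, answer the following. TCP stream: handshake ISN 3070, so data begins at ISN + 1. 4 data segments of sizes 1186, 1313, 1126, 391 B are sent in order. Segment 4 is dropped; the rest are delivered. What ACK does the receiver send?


SYN uses sequence number 3070; first data byte = ISN + 1 = 3071.
Segment 1: SEQ = 3071, len = 1186 B, covers [3071, 4256]
Segment 2: SEQ = 4257, len = 1313 B, covers [4257, 5569]
Segment 3: SEQ = 5570, len = 1126 B, covers [5570, 6695]
Segment 4: SEQ = 6696, len = 391 B, covers [6696, 7086] [LOST]
In-order data received: bytes [3071, 6695] (segments 1..3).
Segment 4 missing -> gap begins at byte 6696.
Cumulative ACK = next expected in-order byte = 3071 + 1186 + 1313 + 1126 = 6696

6696


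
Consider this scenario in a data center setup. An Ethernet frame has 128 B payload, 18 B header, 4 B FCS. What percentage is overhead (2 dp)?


Given: payload = 128 B, header = 18 B, trailer = 4 B
Overhead bytes = header + trailer = 18 + 4 = 22
Total frame = payload + overhead = 128 + 22 = 150
Overhead % = 22 / 150 * 100 = 14.6667% -> 14.67% (2 dp)

14.67


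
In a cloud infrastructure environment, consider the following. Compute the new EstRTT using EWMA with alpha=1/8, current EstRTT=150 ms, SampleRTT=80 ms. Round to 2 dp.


Given: EstRTT = 150 ms, SampleRTT = 80 ms, alpha = 1/8
New EstRTT = (1 - alpha) * EstRTT + alpha * SampleRTT
(7/8) * 150 = 131.25
(1/8) * 80 = 10
New EstRTT = 131.25 + 10 = 141.25 ms -> 141.25 ms (2 dp)

141.25


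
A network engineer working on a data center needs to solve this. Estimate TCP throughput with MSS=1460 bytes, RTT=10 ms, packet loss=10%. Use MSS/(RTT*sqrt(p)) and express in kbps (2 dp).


Given: MSS = 1460 bytes, RTT = 10 ms, loss = 10%
RTT in seconds = 10 / 1000 = 0.01
Loss rate = 10% = 0.1
sqrt(loss) = sqrt(0.1) = 0.316227766017
Throughput (bytes/s) = 1460 / (0.01 * 0.316227766017) = 461692.5384
Throughput (kbps) = 461692.5384 * 8 / 1000 = 3693.540307 -> 3693.54 kbps (2 dp)

3693.54


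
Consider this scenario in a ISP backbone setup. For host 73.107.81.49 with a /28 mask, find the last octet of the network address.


Given: IP = 73.107.81.49, prefix = /28
Subnet mask = 255.255.255.240
Last octet of IP: 49
Last octet of mask: 240
Network last octet = 49 AND 240 = 48

48


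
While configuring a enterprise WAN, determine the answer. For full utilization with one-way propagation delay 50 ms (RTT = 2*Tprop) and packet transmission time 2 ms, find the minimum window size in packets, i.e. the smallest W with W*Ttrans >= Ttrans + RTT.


Given: Ttrans = 2 ms, RTT = 100 ms (= 2 * Tprop, Tprop = 50 ms)
Time until first ACK returns = Ttrans + RTT = 2 + 100 = 102 ms
Need W * Ttrans >= Ttrans + RTT  ->  W >= (Ttrans + RTT) / Ttrans
(Ttrans + RTT) / Ttrans = 102 / 2 = 51
W_min = ceil(51) = 51

51


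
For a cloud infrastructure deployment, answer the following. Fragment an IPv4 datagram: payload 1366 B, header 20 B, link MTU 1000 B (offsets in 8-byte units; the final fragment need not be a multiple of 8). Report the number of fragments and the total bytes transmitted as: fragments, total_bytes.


Max data per non-final fragment = floor((MTU - header)/8)*8 = floor((1000 - 20)/8)*8 = floor(980/8)*8 = 976 B
Final fragment needs no 8-byte alignment: it can carry up to MTU - header = 980 B
Non-final fragments needed = ceil((payload - 980) / 976) = ceil(386/976) = ceil(0.3955) = 1
Number of fragments = 1 + 1 = 2
Fragment sizes (data): 1 * 976 B + 390 B (last, 390 <= 980 OK)
Total bytes sent = payload + n_frags * header = 1366 + 2*20 = 1366 + 40 = 1406 B

2, 1406


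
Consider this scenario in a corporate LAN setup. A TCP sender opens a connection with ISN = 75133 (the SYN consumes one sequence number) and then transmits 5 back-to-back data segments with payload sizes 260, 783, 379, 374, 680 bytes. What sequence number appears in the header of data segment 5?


The SYN occupies sequence number ISN = 75133, so the first data byte is ISN + 1 = 75134.
SEQ of data segment i = (ISN + 1) + sum of payload sizes of segments 1..i-1.
Segment 1: SEQ = 75134, payload = 260 bytes
Segment 2: SEQ = 75394, payload = 783 bytes
Segment 3: SEQ = 76177, payload = 379 bytes
Segment 4: SEQ = 76556, payload = 374 bytes
Segment 5: SEQ = 76930, payload = 680 bytes
SEQ of segment 5 = 75134 + 260 + 783 + 379 + 374 = 76930

76930


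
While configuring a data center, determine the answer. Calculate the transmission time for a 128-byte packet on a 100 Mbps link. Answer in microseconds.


Given: packet = 128 bytes, bandwidth = 100 Mbps
Packet in bits = 128 * 8 = 1024 bits
Bandwidth = 100 * 10^6 = 100000000 bps
Time = 1024 / 100000000 seconds
Time in us = 1024 * 10^6 / 100000000 = 10.24

10.24


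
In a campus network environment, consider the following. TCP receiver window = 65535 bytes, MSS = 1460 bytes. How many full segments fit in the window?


Given: RWND = 65535 bytes, MSS = 1460 bytes
Full segments = floor(RWND / MSS)
Full segments = floor(65535 / 1460)
Full segments = floor(44.887) = 44

44


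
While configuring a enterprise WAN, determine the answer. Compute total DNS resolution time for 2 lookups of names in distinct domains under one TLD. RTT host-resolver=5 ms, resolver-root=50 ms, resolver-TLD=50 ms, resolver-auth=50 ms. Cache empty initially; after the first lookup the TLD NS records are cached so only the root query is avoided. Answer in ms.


Lookup 1 (cold cache): local + root + TLD + auth = 5 + 50 + 50 + 50 = 155 ms
Lookups 2..2 (TLD NS cached -> skip root; new domain -> still ask TLD and auth): local + TLD + auth = 5 + 50 + 50 = 105 ms each
Remaining 1 lookups: 1 * 105 = 105 ms
Total = 155 + 105 = 260 ms

260


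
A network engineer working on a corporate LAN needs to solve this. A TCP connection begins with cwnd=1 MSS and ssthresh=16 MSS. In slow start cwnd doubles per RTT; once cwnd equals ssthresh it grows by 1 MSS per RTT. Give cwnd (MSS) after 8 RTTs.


RTT 0: cwnd = 1 MSS (initial)
RTT 1: cwnd = 2 MSS (slow start, doubled)
RTT 2: cwnd = 4 MSS (slow start, doubled)
RTT 3: cwnd = 8 MSS (slow start, doubled)
RTT 4: cwnd = 16 MSS (slow start, doubled)
RTT 5: cwnd = 17 MSS (congestion avoidance, +1)
RTT 6: cwnd = 18 MSS (congestion avoidance, +1)
RTT 7: cwnd = 19 MSS (congestion avoidance, +1)
RTT 8: cwnd = 20 MSS (congestion avoidance, +1)

20


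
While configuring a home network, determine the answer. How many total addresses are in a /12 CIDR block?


Given: CIDR prefix /12
Host bits = 32 - 12 = 20
Total addresses = 2^20 = 1048576

1048576


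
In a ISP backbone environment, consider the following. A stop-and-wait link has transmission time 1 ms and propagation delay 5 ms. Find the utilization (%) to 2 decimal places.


Given: Ttrans = 1 ms, Tprop = 5 ms
RTT = 2 * Tprop = 2 * 5 = 10 ms
U = Ttrans / (Ttrans + RTT)
U = 1 / (1 + 10)
U = 1 / 11 = 0.090909
U% = 9.09%

9.09


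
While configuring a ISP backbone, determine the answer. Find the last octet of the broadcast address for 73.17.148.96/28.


Given: IP = 73.17.148.96, prefix = /28
Host bits = 32 - 28 = 4
Network last octet = 96 AND mask = 96
Host part size = 2^4 - 1 = 15
Broadcast last octet = 96 OR 15 = 111

111


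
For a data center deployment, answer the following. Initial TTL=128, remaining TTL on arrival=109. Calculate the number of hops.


Given: initial TTL = 128, received TTL = 109
Hops = initial TTL - received TTL
Hops = 128 - 109 = 19

19


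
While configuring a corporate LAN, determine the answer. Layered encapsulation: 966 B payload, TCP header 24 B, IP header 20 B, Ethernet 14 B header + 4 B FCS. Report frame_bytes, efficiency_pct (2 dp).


TCP segment = 966 + 24 = 990 B
IP packet = 990 + 20 = 1010 B
Ethernet frame = 1010 + 14 + 4 = 1028 B
Efficiency = app / frame = 966 / 1028 = 0.939689 = 93.9689% -> 93.97% (2 dp)

1028, 93.97


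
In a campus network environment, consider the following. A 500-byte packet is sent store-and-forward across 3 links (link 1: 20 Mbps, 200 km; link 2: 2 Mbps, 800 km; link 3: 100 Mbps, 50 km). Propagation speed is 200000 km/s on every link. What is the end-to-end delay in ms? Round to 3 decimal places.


Packet = 500 bytes = 4000 bits. Store-and-forward: sum (t_trans + t_prop) per link.
Link 1: t_trans = 4000/(20*10^6) s = 0.2000 ms; t_prop = 200/200000 s = 1.0000 ms; subtotal = 1.2000 ms
Link 2: t_trans = 4000/(2*10^6) s = 2.0000 ms; t_prop = 800/200000 s = 4.0000 ms; subtotal = 6.0000 ms
Link 3: t_trans = 4000/(100*10^6) s = 0.0400 ms; t_prop = 50/200000 s = 0.2500 ms; subtotal = 0.2900 ms
End-to-end = 1.2000 + 6.0000 + 0.2900 = 7.4900 ms -> 7.490 ms (3 dp)

7.490


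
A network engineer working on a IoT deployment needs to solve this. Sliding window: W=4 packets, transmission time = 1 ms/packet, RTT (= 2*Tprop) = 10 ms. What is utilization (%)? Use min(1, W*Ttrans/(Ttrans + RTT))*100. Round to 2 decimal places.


Given: W = 4, Ttrans = 1 ms, RTT = 10 ms (= 2 * Tprop, Tprop = 5 ms)
Cycle time = Ttrans + RTT = 1 + 10 = 11 ms (first packet sent until its ACK returns)
W * Ttrans = 4 * 1 = 4 ms of sending per cycle
W * Ttrans / (Ttrans + RTT) = 4 / 11 = 0.363636
U = min(1, 0.363636) = 0.363636
U% = 36.36%

36.36


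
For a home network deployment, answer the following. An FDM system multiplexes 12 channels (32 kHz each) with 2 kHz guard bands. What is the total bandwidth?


Given: 12 channels, 32 kHz each, guard = 2 kHz
Channel bandwidth = 12 * 32 = 384 kHz
Guard bands = 11 gaps * 2 kHz = 22 kHz
Total = 384 + 22 = 406 kHz

406


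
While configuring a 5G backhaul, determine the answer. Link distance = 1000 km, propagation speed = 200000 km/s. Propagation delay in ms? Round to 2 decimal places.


Given: distance = 1000 km, speed = 200000 km/s
Delay = distance / speed = 1000 / 200000 seconds
Delay in ms = 1000 * 1000 / 200000
Delay = 5.0000 ms
Rounded to 2 dp = 5.00 ms

5.00


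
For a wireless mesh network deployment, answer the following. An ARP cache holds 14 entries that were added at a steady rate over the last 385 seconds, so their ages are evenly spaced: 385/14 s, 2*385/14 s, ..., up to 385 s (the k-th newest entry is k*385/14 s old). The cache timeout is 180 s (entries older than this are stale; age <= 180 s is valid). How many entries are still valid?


Ages are k * 385/14 s for k = 1..14 (spacing = 27.5000 s).
Entry k is valid iff k * 385/14 <= 180 iff k <= 14 * 180 / 385 = 6.5455
n_valid = floor(6.5455) = 6
(n_stale = 14 - 6 = 8)

6


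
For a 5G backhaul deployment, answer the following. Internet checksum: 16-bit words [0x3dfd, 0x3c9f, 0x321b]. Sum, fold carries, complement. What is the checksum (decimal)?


Given words: [0x3dfd, 0x3c9f, 0x321b]
Step 1: Sum all words
Raw sum = 15869 + 15519 + 12827 = 44215
One's complement = ~44215 & 0xFFFF = 21320

21320


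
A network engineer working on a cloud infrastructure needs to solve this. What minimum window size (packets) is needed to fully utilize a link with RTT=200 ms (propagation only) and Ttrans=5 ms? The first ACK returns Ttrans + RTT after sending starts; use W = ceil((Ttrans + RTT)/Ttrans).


Given: Ttrans = 5 ms, RTT = 200 ms (= 2 * Tprop, Tprop = 100 ms)
Time until first ACK returns = Ttrans + RTT = 5 + 200 = 205 ms
Need W * Ttrans >= Ttrans + RTT  ->  W >= (Ttrans + RTT) / Ttrans
(Ttrans + RTT) / Ttrans = 205 / 5 = 41
W_min = ceil(41) = 41

41


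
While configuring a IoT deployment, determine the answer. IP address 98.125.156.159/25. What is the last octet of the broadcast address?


Given: IP = 98.125.156.159, prefix = /25
Host bits = 32 - 25 = 7
Network last octet = 159 AND mask = 128
Host part size = 2^7 - 1 = 127
Broadcast last octet = 128 OR 127 = 255

255


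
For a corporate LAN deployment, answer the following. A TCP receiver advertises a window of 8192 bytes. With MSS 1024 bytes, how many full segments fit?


Given: RWND = 8192 bytes, MSS = 1024 bytes
Full segments = floor(RWND / MSS)
Full segments = floor(8192 / 1024)
Full segments = floor(8.0) = 8

8


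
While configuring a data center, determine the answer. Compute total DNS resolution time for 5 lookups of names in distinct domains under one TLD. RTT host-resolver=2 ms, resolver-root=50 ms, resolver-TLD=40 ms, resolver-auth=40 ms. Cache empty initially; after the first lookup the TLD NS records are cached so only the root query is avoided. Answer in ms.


Lookup 1 (cold cache): local + root + TLD + auth = 2 + 50 + 40 + 40 = 132 ms
Lookups 2..5 (TLD NS cached -> skip root; new domain -> still ask TLD and auth): local + TLD + auth = 2 + 40 + 40 = 82 ms each
Remaining 4 lookups: 4 * 82 = 328 ms
Total = 132 + 328 = 460 ms

460


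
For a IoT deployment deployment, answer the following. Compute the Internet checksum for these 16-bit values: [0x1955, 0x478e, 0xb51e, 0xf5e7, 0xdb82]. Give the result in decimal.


Given words: [0x1955, 0x478e, 0xb51e, 0xf5e7, 0xdb82]
Step 1: Sum all words
Raw sum = 6485 + 18318 + 46366 + 62951 + 56194 = 190314
Step 2: Fold carry: (59242 + 2) = 59244
One's complement = ~59244 & 0xFFFF = 6291

6291


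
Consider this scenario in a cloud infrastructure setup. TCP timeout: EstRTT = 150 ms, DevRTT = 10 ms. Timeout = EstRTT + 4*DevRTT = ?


Given: EstRTT = 150 ms, DevRTT = 10 ms
Timeout = EstRTT + 4 * DevRTT
4 * DevRTT = 4 * 10 = 40
Timeout = 150 + 40 = 190 ms

190


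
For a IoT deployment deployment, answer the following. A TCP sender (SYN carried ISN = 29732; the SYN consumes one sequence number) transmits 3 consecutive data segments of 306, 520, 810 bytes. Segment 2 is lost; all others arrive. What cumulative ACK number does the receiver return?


SYN uses sequence number 29732; first data byte = ISN + 1 = 29733.
Segment 1: SEQ = 29733, len = 306 B, covers [29733, 30038]
Segment 2: SEQ = 30039, len = 520 B, covers [30039, 30558] [LOST]
Segment 3: SEQ = 30559, len = 810 B, covers [30559, 31368]
In-order data received: bytes [29733, 30038] (segments 1..1).
Segment 2 missing -> gap begins at byte 30039; later segments buffered out of order.
Cumulative ACK = next expected in-order byte = 29733 + 306 = 30039

30039


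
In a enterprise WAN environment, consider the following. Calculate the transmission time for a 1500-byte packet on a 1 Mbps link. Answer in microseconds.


Given: packet = 1500 bytes, bandwidth = 1 Mbps
Packet in bits = 1500 * 8 = 12000 bits
Bandwidth = 1 * 10^6 = 1000000 bps
Time = 12000 / 1000000 seconds
Time in us = 12000 * 10^6 / 1000000 = 12000

12000


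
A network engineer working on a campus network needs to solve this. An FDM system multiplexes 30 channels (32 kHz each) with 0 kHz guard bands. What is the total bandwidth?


Given: 30 channels, 32 kHz each, guard = 0 kHz
Channel bandwidth = 30 * 32 = 960 kHz
Guard bands = 29 gaps * 0 kHz = 0 kHz
Total = 960 + 0 = 960 kHz

960


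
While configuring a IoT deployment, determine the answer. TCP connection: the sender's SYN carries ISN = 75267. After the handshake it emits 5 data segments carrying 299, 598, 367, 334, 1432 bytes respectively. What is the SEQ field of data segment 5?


The SYN occupies sequence number ISN = 75267, so the first data byte is ISN + 1 = 75268.
SEQ of data segment i = (ISN + 1) + sum of payload sizes of segments 1..i-1.
Segment 1: SEQ = 75268, payload = 299 bytes
Segment 2: SEQ = 75567, payload = 598 bytes
Segment 3: SEQ = 76165, payload = 367 bytes
Segment 4: SEQ = 76532, payload = 334 bytes
Segment 5: SEQ = 76866, payload = 1432 bytes
SEQ of segment 5 = 75268 + 299 + 598 + 367 + 334 = 76866

76866


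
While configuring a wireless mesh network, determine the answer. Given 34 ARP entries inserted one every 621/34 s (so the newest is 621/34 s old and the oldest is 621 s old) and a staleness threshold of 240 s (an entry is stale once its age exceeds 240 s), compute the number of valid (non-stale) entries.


Ages are k * 621/34 s for k = 1..34 (spacing = 18.2647 s).
Entry k is valid iff k * 621/34 <= 240 iff k <= 34 * 240 / 621 = 13.1401
n_valid = floor(13.1401) = 13
(n_stale = 34 - 13 = 21)

13


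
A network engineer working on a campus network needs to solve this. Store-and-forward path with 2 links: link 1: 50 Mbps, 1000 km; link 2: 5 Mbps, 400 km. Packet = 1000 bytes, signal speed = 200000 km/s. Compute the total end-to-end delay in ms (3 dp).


Packet = 1000 bytes = 8000 bits. Store-and-forward: sum (t_trans + t_prop) per link.
Link 1: t_trans = 8000/(50*10^6) s = 0.1600 ms; t_prop = 1000/200000 s = 5.0000 ms; subtotal = 5.1600 ms
Link 2: t_trans = 8000/(5*10^6) s = 1.6000 ms; t_prop = 400/200000 s = 2.0000 ms; subtotal = 3.6000 ms
End-to-end = 5.1600 + 3.6000 = 8.7600 ms -> 8.760 ms (3 dp)

8.760


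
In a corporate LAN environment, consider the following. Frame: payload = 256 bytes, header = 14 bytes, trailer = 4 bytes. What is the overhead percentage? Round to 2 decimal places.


Given: payload = 256 B, header = 14 B, trailer = 4 B
Overhead bytes = header + trailer = 14 + 4 = 18
Total frame = payload + overhead = 256 + 18 = 274
Overhead % = 18 / 274 * 100 = 6.5693% -> 6.57% (2 dp)

6.57


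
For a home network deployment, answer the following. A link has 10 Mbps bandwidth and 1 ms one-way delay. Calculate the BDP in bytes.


Given: bandwidth = 10 Mbps, delay = 1 ms
BDP in bits = 10 * 10^6 * 1 / 1000
BDP in bits = 10000
BDP in bytes = 10000 / 8 = 1250

1250


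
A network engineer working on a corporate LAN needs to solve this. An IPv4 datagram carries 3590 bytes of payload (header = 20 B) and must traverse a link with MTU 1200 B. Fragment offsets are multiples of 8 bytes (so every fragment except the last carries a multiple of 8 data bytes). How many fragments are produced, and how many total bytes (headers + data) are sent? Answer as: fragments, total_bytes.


Max data per non-final fragment = floor((MTU - header)/8)*8 = floor((1200 - 20)/8)*8 = floor(1180/8)*8 = 1176 B
Final fragment needs no 8-byte alignment: it can carry up to MTU - header = 1180 B
Non-final fragments needed = ceil((payload - 1180) / 1176) = ceil(2410/1176) = ceil(2.0493) = 3
Number of fragments = 3 + 1 = 4
Fragment sizes (data): 3 * 1176 B + 62 B (last, 62 <= 1180 OK)
Total bytes sent = payload + n_frags * header = 3590 + 4*20 = 3590 + 80 = 3670 B

4, 3670


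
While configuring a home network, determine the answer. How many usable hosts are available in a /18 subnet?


Given: subnet mask /18
Host bits = 32 - 18 = 14
Total addresses = 2^14 = 16384
Usable hosts = 16384 - 2 (network + broadcast) = 16382

16382


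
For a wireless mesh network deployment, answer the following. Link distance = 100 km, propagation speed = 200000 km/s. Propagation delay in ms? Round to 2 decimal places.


Given: distance = 100 km, speed = 200000 km/s
Delay = distance / speed = 100 / 200000 seconds
Delay in ms = 100 * 1000 / 200000
Delay = 0.5000 ms
Rounded to 2 dp = 0.50 ms

0.50


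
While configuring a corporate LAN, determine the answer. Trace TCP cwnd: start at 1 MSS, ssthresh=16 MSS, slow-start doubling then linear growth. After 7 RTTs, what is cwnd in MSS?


RTT 0: cwnd = 1 MSS (initial)
RTT 1: cwnd = 2 MSS (slow start, doubled)
RTT 2: cwnd = 4 MSS (slow start, doubled)
RTT 3: cwnd = 8 MSS (slow start, doubled)
RTT 4: cwnd = 16 MSS (slow start, doubled)
RTT 5: cwnd = 17 MSS (congestion avoidance, +1)
RTT 6: cwnd = 18 MSS (congestion avoidance, +1)
RTT 7: cwnd = 19 MSS (congestion avoidance, +1)

19


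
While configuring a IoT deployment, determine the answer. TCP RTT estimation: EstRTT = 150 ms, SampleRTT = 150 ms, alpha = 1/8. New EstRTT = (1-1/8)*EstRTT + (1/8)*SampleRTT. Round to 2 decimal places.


Given: EstRTT = 150 ms, SampleRTT = 150 ms, alpha = 1/8
New EstRTT = (1 - alpha) * EstRTT + alpha * SampleRTT
(7/8) * 150 = 131.25
(1/8) * 150 = 18.75
New EstRTT = 131.25 + 18.75 = 150 ms -> 150.00 ms (2 dp)

150.00


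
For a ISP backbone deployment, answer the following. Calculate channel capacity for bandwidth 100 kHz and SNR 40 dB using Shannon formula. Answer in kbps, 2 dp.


Given: B = 100 kHz, SNR = 40 dB
SNR linear = 10^(40/10) = 10000
1 + SNR = 10001
log2(10001) = 13.2878566418
C = 100 * 1000 * 13.2878566418 = 1328785.6642 bps
C = 1328.785664 kbps -> 1328.79 kbps (2 dp)

1328.79


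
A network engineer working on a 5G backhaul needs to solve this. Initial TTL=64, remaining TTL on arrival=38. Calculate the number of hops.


Given: initial TTL = 64, received TTL = 38
Hops = initial TTL - received TTL
Hops = 64 - 38 = 26

26


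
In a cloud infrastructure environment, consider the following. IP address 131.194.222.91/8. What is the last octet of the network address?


Given: IP = 131.194.222.91, prefix = /8
Subnet mask = 255.0.0.0
Last octet of IP: 91
Last octet of mask: 0
Network last octet = 91 AND 0 = 0

0


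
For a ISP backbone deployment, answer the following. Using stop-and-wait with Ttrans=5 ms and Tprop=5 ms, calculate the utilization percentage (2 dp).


Given: Ttrans = 5 ms, Tprop = 5 ms
RTT = 2 * Tprop = 2 * 5 = 10 ms
U = Ttrans / (Ttrans + RTT)
U = 5 / (5 + 10)
U = 5 / 15 = 0.333333
U% = 33.33%

33.33


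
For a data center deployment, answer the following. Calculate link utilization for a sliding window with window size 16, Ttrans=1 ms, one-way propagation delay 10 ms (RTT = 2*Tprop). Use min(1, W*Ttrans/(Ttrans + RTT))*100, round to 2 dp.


Given: W = 16, Ttrans = 1 ms, RTT = 20 ms (= 2 * Tprop, Tprop = 10 ms)
Cycle time = Ttrans + RTT = 1 + 20 = 21 ms (first packet sent until its ACK returns)
W * Ttrans = 16 * 1 = 16 ms of sending per cycle
W * Ttrans / (Ttrans + RTT) = 16 / 21 = 0.761905
U = min(1, 0.761905) = 0.761905
U% = 76.19%

76.19


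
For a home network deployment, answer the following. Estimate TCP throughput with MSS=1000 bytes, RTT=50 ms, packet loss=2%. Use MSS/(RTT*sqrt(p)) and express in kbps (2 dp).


Given: MSS = 1000 bytes, RTT = 50 ms, loss = 2%
RTT in seconds = 50 / 1000 = 0.05
Loss rate = 2% = 0.02
sqrt(loss) = sqrt(0.02) = 0.141421356237
Throughput (bytes/s) = 1000 / (0.05 * 0.141421356237) = 141421.3562
Throughput (kbps) = 141421.3562 * 8 / 1000 = 1131.370850 -> 1131.37 kbps (2 dp)

1131.37


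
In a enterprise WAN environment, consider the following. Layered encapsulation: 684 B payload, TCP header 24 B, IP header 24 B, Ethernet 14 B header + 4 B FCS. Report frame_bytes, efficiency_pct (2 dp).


TCP segment = 684 + 24 = 708 B
IP packet = 708 + 24 = 732 B
Ethernet frame = 732 + 14 + 4 = 750 B
Efficiency = app / frame = 684 / 750 = 0.912000 = 91.2000% -> 91.20% (2 dp)

750, 91.20


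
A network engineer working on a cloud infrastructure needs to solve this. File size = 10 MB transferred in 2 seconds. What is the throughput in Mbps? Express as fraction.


Given: file = 10 MB, time = 2 s
File in Mb = 10 * 8 = 80 Mb
Throughput = 80 / 2 Mbps
Throughput = 40 Mbps

40


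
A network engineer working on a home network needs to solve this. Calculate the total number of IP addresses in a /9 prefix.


Given: CIDR prefix /9
Host bits = 32 - 9 = 23
Total addresses = 2^23 = 8388608

8388608


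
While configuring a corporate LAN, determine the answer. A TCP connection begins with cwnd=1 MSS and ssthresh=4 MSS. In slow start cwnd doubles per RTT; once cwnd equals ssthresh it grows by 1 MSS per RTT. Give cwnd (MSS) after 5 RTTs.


RTT 0: cwnd = 1 MSS (initial)
RTT 1: cwnd = 2 MSS (slow start, doubled)
RTT 2: cwnd = 4 MSS (slow start, doubled)
RTT 3: cwnd = 5 MSS (congestion avoidance, +1)
RTT 4: cwnd = 6 MSS (congestion avoidance, +1)
RTT 5: cwnd = 7 MSS (congestion avoidance, +1)

7


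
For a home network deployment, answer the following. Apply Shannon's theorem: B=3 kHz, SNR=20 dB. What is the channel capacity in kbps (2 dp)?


Given: B = 3 kHz, SNR = 20 dB
SNR linear = 10^(20/10) = 100
1 + SNR = 101
log2(101) = 6.6582114828
C = 3 * 1000 * 6.6582114828 = 19974.6344 bps
C = 19.974634 kbps -> 19.97 kbps (2 dp)

19.97


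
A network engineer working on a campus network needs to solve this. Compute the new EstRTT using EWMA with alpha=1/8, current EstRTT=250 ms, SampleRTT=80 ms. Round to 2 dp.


Given: EstRTT = 250 ms, SampleRTT = 80 ms, alpha = 1/8
New EstRTT = (1 - alpha) * EstRTT + alpha * SampleRTT
(7/8) * 250 = 218.75
(1/8) * 80 = 10
New EstRTT = 218.75 + 10 = 228.75 ms -> 228.75 ms (2 dp)

228.75


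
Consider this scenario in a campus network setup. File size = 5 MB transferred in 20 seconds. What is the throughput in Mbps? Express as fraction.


Given: file = 5 MB, time = 20 s
File in Mb = 5 * 8 = 40 Mb
Throughput = 40 / 20 Mbps
Throughput = 2 Mbps

2


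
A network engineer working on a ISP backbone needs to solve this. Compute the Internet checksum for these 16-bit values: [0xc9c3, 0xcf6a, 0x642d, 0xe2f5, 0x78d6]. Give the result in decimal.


Given words: [0xc9c3, 0xcf6a, 0x642d, 0xe2f5, 0x78d6]
Step 1: Sum all words
Raw sum = 51651 + 53098 + 25645 + 58101 + 30934 = 219429
Step 2: Fold carry: (22821 + 3) = 22824
One's complement = ~22824 & 0xFFFF = 42711

42711


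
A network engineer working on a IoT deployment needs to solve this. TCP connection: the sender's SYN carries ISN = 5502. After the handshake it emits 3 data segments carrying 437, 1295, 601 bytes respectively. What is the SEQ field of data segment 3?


The SYN occupies sequence number ISN = 5502, so the first data byte is ISN + 1 = 5503.
SEQ of data segment i = (ISN + 1) + sum of payload sizes of segments 1..i-1.
Segment 1: SEQ = 5503, payload = 437 bytes
Segment 2: SEQ = 5940, payload = 1295 bytes
Segment 3: SEQ = 7235, payload = 601 bytes
SEQ of segment 3 = 5503 + 437 + 1295 = 7235

7235


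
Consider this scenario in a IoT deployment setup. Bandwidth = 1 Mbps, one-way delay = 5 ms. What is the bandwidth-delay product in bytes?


Given: bandwidth = 1 Mbps, delay = 5 ms
BDP in bits = 1 * 10^6 * 5 / 1000
BDP in bits = 5000
BDP in bytes = 5000 / 8 = 625

625


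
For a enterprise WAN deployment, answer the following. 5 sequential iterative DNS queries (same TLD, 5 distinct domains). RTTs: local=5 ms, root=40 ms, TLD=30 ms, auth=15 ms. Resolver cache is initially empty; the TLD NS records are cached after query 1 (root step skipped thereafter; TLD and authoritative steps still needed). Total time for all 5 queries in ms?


Lookup 1 (cold cache): local + root + TLD + auth = 5 + 40 + 30 + 15 = 90 ms
Lookups 2..5 (TLD NS cached -> skip root; new domain -> still ask TLD and auth): local + TLD + auth = 5 + 30 + 15 = 50 ms each
Remaining 4 lookups: 4 * 50 = 200 ms
Total = 90 + 200 = 290 ms

290


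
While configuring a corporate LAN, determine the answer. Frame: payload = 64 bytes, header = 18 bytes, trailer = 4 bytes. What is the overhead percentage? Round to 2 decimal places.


Given: payload = 64 B, header = 18 B, trailer = 4 B
Overhead bytes = header + trailer = 18 + 4 = 22
Total frame = payload + overhead = 64 + 22 = 86
Overhead % = 22 / 86 * 100 = 25.5814% -> 25.58% (2 dp)

25.58


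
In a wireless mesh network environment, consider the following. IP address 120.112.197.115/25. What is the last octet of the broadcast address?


Given: IP = 120.112.197.115, prefix = /25
Host bits = 32 - 25 = 7
Network last octet = 115 AND mask = 0
Host part size = 2^7 - 1 = 127
Broadcast last octet = 0 OR 127 = 127

127


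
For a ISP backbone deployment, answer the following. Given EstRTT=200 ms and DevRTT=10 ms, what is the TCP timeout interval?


Given: EstRTT = 200 ms, DevRTT = 10 ms
Timeout = EstRTT + 4 * DevRTT
4 * DevRTT = 4 * 10 = 40
Timeout = 200 + 40 = 240 ms

240


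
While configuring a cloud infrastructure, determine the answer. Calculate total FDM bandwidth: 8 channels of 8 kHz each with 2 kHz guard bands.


Given: 8 channels, 8 kHz each, guard = 2 kHz
Channel bandwidth = 8 * 8 = 64 kHz
Guard bands = 7 gaps * 2 kHz = 14 kHz
Total = 64 + 14 = 78 kHz

78


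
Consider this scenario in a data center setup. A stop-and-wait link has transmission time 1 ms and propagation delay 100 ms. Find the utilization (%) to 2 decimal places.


Given: Ttrans = 1 ms, Tprop = 100 ms
RTT = 2 * Tprop = 2 * 100 = 200 ms
U = Ttrans / (Ttrans + RTT)
U = 1 / (1 + 200)
U = 1 / 201 = 0.004975
U% = 0.50%

0.50


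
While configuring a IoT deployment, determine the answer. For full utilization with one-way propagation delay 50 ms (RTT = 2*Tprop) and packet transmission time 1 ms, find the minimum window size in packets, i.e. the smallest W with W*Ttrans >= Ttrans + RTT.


Given: Ttrans = 1 ms, RTT = 100 ms (= 2 * Tprop, Tprop = 50 ms)
Time until first ACK returns = Ttrans + RTT = 1 + 100 = 101 ms
Need W * Ttrans >= Ttrans + RTT  ->  W >= (Ttrans + RTT) / Ttrans
(Ttrans + RTT) / Ttrans = 101 / 1 = 101
W_min = ceil(101) = 101

101


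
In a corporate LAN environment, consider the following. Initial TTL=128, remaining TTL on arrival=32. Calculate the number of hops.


Given: initial TTL = 128, received TTL = 32
Hops = initial TTL - received TTL
Hops = 128 - 32 = 96

96


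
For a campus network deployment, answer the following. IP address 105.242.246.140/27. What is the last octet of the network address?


Given: IP = 105.242.246.140, prefix = /27
Subnet mask = 255.255.255.224
Last octet of IP: 140
Last octet of mask: 224
Network last octet = 140 AND 224 = 128

128


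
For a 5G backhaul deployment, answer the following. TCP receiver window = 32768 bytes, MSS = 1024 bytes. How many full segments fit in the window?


Given: RWND = 32768 bytes, MSS = 1024 bytes
Full segments = floor(RWND / MSS)
Full segments = floor(32768 / 1024)
Full segments = floor(32.0) = 32

32


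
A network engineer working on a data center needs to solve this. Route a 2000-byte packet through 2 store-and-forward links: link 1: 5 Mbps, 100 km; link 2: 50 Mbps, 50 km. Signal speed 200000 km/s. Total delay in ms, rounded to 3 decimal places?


Packet = 2000 bytes = 16000 bits. Store-and-forward: sum (t_trans + t_prop) per link.
Link 1: t_trans = 16000/(5*10^6) s = 3.2000 ms; t_prop = 100/200000 s = 0.5000 ms; subtotal = 3.7000 ms
Link 2: t_trans = 16000/(50*10^6) s = 0.3200 ms; t_prop = 50/200000 s = 0.2500 ms; subtotal = 0.5700 ms
End-to-end = 3.7000 + 0.5700 = 4.2700 ms -> 4.270 ms (3 dp)

4.270


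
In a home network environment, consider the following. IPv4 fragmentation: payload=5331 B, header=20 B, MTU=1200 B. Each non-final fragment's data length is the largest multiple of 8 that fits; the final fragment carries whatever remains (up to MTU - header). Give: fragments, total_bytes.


Max data per non-final fragment = floor((MTU - header)/8)*8 = floor((1200 - 20)/8)*8 = floor(1180/8)*8 = 1176 B
Final fragment needs no 8-byte alignment: it can carry up to MTU - header = 1180 B
Non-final fragments needed = ceil((payload - 1180) / 1176) = ceil(4151/1176) = ceil(3.5298) = 4
Number of fragments = 4 + 1 = 5
Fragment sizes (data): 4 * 1176 B + 627 B (last, 627 <= 1180 OK)
Total bytes sent = payload + n_frags * header = 5331 + 5*20 = 5331 + 100 = 5431 B

5, 5431


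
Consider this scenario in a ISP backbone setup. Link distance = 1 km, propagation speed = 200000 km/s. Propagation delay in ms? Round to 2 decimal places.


Given: distance = 1 km, speed = 200000 km/s
Delay = distance / speed = 1 / 200000 seconds
Delay in ms = 1 * 1000 / 200000
Delay = 0.0050 ms
Rounded to 2 dp = 0.01 ms

0.01


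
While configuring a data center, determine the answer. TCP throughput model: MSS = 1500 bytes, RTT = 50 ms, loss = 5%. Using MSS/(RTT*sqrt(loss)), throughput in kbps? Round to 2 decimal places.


Given: MSS = 1500 bytes, RTT = 50 ms, loss = 5%
RTT in seconds = 50 / 1000 = 0.05
Loss rate = 5% = 0.05
sqrt(loss) = sqrt(0.05) = 0.223606797750
Throughput (bytes/s) = 1500 / (0.05 * 0.223606797750) = 134164.0786
Throughput (kbps) = 134164.0786 * 8 / 1000 = 1073.312629 -> 1073.31 kbps (2 dp)

1073.31


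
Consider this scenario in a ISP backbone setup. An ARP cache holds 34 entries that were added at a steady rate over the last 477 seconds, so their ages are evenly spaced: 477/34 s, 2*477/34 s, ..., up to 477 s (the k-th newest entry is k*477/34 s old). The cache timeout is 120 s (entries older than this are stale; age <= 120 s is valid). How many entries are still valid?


Ages are k * 477/34 s for k = 1..34 (spacing = 14.0294 s).
Entry k is valid iff k * 477/34 <= 120 iff k <= 34 * 120 / 477 = 8.5535
n_valid = floor(8.5535) = 8
(n_stale = 34 - 8 = 26)

8


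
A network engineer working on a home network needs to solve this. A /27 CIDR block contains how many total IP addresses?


Given: CIDR prefix /27
Host bits = 32 - 27 = 5
Total addresses = 2^5 = 32

32


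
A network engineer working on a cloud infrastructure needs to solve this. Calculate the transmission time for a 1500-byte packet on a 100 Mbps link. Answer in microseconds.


Given: packet = 1500 bytes, bandwidth = 100 Mbps
Packet in bits = 1500 * 8 = 12000 bits
Bandwidth = 100 * 10^6 = 100000000 bps
Time = 12000 / 100000000 seconds
Time in us = 12000 * 10^6 / 100000000 = 120

120
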